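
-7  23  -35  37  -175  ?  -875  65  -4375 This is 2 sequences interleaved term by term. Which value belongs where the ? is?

The terms cycle through 2 interleaved subsequences.
Track A is -7, -35, -175, -875, -4375, which is a geometric progression (common ratio 5).
Track B is 23, 37, ?, 65, which is linear: a_n = 9 + 14·n.
Filling track B at index 3 by its rule yields 51.

51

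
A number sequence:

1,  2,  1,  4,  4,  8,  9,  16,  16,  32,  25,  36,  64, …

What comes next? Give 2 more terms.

128, 49

The slot pattern repeats as AABB (period 4), so there are 2 interleaved tracks.
Track A: 1, 2, 4, 8, 16, 32, 64 (geometric, ×2 each step).
Track B: 1, 4, 9, 16, 25, 36 (consecutive squares n² from n = 1).
The 14th slot belongs to track A; its 8th term is 128.
Position 15 falls in track B as its term 7, giving 49.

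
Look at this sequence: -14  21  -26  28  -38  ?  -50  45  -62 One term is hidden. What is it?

36

Split by position mod 2 into 2 tracks.
Subsequence A: -14, -26, -38, -50, -62. Arithmetic, step −12.
Subsequence B: 21, 28, ?, 45. Triangular numbers starting at T_6.
So the missing entry in subsequence B is 36.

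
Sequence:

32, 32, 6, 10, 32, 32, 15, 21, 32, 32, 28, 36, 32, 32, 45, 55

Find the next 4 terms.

The slot pattern repeats as AABB (period 4), so there are 2 interleaved tracks.
Track A = 32, 32, 32, 32, 32, 32, 32, 32: always 32.
Track B = 6, 10, 15, 21, 28, 36, 45, 55: triangular numbers starting at T_3.
The 17th slot belongs to track A; its 9th term is 32.
Position 18 → track A, term 10 = 32.
Term 19 comes from track B (its 9th entry): 66.
The 20th slot belongs to track B; its 10th term is 78.

32, 32, 66, 78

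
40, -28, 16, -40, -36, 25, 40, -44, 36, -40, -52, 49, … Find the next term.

Taking every 3rd term gives 3 separate tracks.
Track A: 40, -40, 40, -40 — oscillating between 40 and -40.
Track B: -28, -36, -44, -52 — linear: a_n = -20 − 8·n.
Track C: 16, 25, 36, 49 — consecutive squares n² from n = 4.
The 13th slot belongs to track A; its 5th term is 40.

40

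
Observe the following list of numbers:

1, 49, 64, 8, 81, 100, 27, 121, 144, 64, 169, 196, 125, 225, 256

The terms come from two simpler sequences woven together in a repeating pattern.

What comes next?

216

Positions follow the repeating pattern ABB; grouping by letter gives 2 tracks.
Track A: 1, 8, 27, 64, 125. Perfect cubes starting at 1³.
Track B: 49, 64, 81, 100, 121, 144, 169, 196, 225, 256. Perfect squares starting at 7².
Position 16 falls in track A as its term 6, giving 216.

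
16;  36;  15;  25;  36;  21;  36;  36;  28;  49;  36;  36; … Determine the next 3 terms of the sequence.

64, 36, 45

Read the sequence 3 terms at a time; column i is its own pattern.
Track A: 16, 25, 36, 49 — consecutive squares n² from n = 4.
Track B: 36, 36, 36, 36 — the constant sequence 36.
Track C: 15, 21, 28, 36 — triangular numbers starting at T_5.
Term 13 comes from track A (its 5th entry): 64.
Position 14 → track B, term 5 = 36.
Position 15 falls in track C as its term 5, giving 45.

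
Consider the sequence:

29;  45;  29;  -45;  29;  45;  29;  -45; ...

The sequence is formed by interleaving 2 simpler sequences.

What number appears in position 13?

29

Split by position mod 2 into 2 tracks.
Stream A: 29, 29, 29, 29 — constant 29.
Stream B: 45, -45, 45, -45 — the oscillation 45·(−1)^(n+1).
Term 13 comes from stream A (its 7th entry): 29.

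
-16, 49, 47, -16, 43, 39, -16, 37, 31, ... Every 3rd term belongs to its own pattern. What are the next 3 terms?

Read the sequence 3 terms at a time; column i is its own pattern.
Stream A: -16, -16, -16. Always -16.
Stream B: 49, 43, 37. Linear: a_n = 55 − 6·n.
Stream C: 47, 39, 31. Arithmetic, step −8.
Position 10 → stream A, term 4 = -16.
Position 11 → stream B, term 4 = 31.
Position 12 falls in stream C as its term 4, giving 23.

-16, 31, 23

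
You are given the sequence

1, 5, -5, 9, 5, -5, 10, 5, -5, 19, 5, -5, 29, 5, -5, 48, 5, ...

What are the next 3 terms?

Positions follow the repeating pattern ABB; grouping by letter gives 2 tracks.
Subsequence A: 1, 9, 10, 19, 29, 48 — a Fibonacci-like recurrence a_n = a_{n-1} + a_{n-2}.
Subsequence B: 5, -5, 5, -5, 5, -5, 5, -5, 5, -5, 5 — the oscillation 5·(−1)^(n+1).
Term 18 comes from subsequence B (its 12th entry): -5.
The 19th slot belongs to subsequence A; its 7th term is 77.
The 20th slot belongs to subsequence B; its 13th term is 5.

-5, 77, 5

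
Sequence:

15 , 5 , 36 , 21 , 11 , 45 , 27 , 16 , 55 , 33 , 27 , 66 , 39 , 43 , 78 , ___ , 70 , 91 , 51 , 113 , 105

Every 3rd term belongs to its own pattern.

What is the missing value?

45

Split by position mod 3 into 3 tracks.
Track A: 15, 21, 27, 33, 39, ?, 51 (arithmetic, step +6).
Track B: 5, 11, 16, 27, 43, 70, 113 (a Fibonacci-like recurrence a_n = a_{n-1} + a_{n-2}).
Track C: 36, 45, 55, 66, 78, 91, 105 (the triangular numbers T_8, T_9, …).
The gap is track A's term 6; the rule gives 45.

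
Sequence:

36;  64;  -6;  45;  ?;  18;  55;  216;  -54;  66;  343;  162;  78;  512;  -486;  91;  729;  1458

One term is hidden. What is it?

Taking every 3rd term gives 3 separate tracks.
Subsequence A is 36, 45, 55, 66, 78, 91, which is triangular numbers starting at T_8.
Subsequence B is 64, ?, 216, 343, 512, 729, which is perfect cubes starting at 4³.
Subsequence C is -6, 18, -54, 162, -486, 1458, which is geometric, ×-3 each step.
So the missing entry in subsequence B is 125.

125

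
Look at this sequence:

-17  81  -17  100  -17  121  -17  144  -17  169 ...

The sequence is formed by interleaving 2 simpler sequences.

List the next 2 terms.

The terms cycle through 2 interleaved subsequences.
Track A is -17, -17, -17, -17, -17, which is constant -17.
Track B is 81, 100, 121, 144, 169, which is consecutive squares n² from n = 9.
Position 11 → track A, term 6 = -17.
The 12th slot belongs to track B; its 6th term is 196.

-17, 196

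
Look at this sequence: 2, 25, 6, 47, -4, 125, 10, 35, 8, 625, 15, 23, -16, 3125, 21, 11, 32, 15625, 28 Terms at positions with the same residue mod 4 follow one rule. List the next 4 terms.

-1, -64, 78125, 36

Read the sequence 4 terms at a time; column i is its own pattern.
Track A = 2, -4, 8, -16, 32: geometric, ×-2 each step.
Track B = 25, 125, 625, 3125, 15625: successive powers of 5.
Track C = 6, 10, 15, 21, 28: the triangular numbers T_3, T_4, ….
Track D = 47, 35, 23, 11: subtracting 12 each time.
The 20th slot belongs to track D; its 5th term is -1.
Position 21 → track A, term 6 = -64.
The 22nd slot belongs to track B; its 6th term is 78125.
Position 23 → track C, term 6 = 36.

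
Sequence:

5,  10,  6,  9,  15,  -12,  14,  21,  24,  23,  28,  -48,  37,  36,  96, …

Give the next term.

60

Taking every 3rd term gives 3 separate tracks.
Subsequence A: 5, 9, 14, 23, 37 (Fibonacci-style (each term is the sum of the two before it)).
Subsequence B: 10, 15, 21, 28, 36 (triangular numbers starting at T_4).
Subsequence C: 6, -12, 24, -48, 96 (geometric, ×-2 each step).
The 16th slot belongs to subsequence A; its 6th term is 60.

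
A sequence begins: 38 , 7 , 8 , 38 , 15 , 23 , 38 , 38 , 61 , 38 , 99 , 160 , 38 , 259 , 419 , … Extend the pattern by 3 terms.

38, 678, 1097

Positions follow the repeating pattern ABB; grouping by letter gives 2 tracks.
Track A is 38, 38, 38, 38, 38, which is constant 38.
Track B is 7, 8, 15, 23, 38, 61, 99, 160, 259, 419, which is Fibonacci-style (each term is the sum of the two before it).
Term 16 comes from track A (its 6th entry): 38.
The 17th slot belongs to track B; its 11th term is 678.
Position 18 falls in track B as its term 12, giving 1097.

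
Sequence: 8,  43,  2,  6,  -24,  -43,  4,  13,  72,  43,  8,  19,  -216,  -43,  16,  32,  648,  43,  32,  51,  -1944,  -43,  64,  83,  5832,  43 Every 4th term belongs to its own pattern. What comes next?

Split by position mod 4: positions 1, 5, 9, … form one track, and each other residue class forms its own.
Subsequence A is 8, -24, 72, -216, 648, -1944, 5832, which is a geometric progression (common ratio -3).
Subsequence B is 43, -43, 43, -43, 43, -43, 43, which is alternating ±43.
Subsequence C is 2, 4, 8, 16, 32, 64, which is powers of 2.
Subsequence D is 6, 13, 19, 32, 51, 83, which is each term equals the sum of the previous two.
Position 27 → subsequence C, term 7 = 128.

128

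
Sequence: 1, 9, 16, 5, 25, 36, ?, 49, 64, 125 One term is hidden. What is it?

25

Positions follow the repeating pattern ABB; grouping by letter gives 2 tracks.
Stream A is 1, 5, ?, 125, which is powers 5^0, 5^1, 5^2, ….
Stream B is 9, 16, 25, 36, 49, 64, which is consecutive squares n² from n = 3.
So the missing entry in stream A is 25.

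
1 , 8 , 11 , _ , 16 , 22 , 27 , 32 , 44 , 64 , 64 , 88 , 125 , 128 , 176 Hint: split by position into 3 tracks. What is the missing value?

Split by position mod 3: positions 1, 4, 7, … form one track, and each other residue class forms its own.
Track A: 1, ?, 27, 64, 125 (consecutive cubes n³ from n = 1).
Track B: 8, 16, 32, 64, 128 (powers of 2).
Track C: 11, 22, 44, 88, 176 (a geometric progression (common ratio 2)).
Track A's pattern makes the blank 8.

8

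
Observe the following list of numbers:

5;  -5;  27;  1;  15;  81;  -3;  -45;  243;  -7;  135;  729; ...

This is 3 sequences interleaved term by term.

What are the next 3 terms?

Split by position mod 3: positions 1, 4, 7, … form one track, and each other residue class forms its own.
Stream A: 5, 1, -3, -7 (arithmetic, step −4).
Stream B: -5, 15, -45, 135 (geometric, ×-3 each step).
Stream C: 27, 81, 243, 729 (powers of 3).
Position 13 falls in stream A as its term 5, giving -11.
Position 14 → stream B, term 5 = -405.
Position 15 → stream C, term 5 = 2187.

-11, -405, 2187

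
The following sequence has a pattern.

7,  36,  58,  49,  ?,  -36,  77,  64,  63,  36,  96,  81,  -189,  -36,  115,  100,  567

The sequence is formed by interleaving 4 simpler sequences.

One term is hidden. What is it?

-21

Read the sequence 4 terms at a time; column i is its own pattern.
Subsequence A: 7, ?, 63, -189, 567 — a geometric progression (common ratio -3).
Subsequence B: 36, -36, 36, -36 — alternating ±36.
Subsequence C: 58, 77, 96, 115 — arithmetic, step +19.
Subsequence D: 49, 64, 81, 100 — the squares 7², 8², 9², ….
Subsequence A's pattern makes the blank -21.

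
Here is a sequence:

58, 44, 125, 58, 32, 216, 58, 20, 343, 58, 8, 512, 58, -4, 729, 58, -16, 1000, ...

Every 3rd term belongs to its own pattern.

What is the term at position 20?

-28

Split by position mod 3 into 3 tracks.
Track A: 58, 58, 58, 58, 58, 58. The constant sequence 58.
Track B: 44, 32, 20, 8, -4, -16. Linear: a_n = 56 − 12·n.
Track C: 125, 216, 343, 512, 729, 1000. Consecutive cubes n³ from n = 5.
Position 20 falls in track B as its term 7, giving -28.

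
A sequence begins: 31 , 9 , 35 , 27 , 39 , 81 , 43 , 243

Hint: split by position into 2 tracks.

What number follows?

47

Positions 1, 3, 5, … form one subsequence and positions 2, 4, 6, … form another.
Stream A: 31, 35, 39, 43 (linear: a_n = 27 + 4·n).
Stream B: 9, 27, 81, 243 (powers 3^2, 3^3, 3^4, …).
The 9th slot belongs to stream A; its 5th term is 47.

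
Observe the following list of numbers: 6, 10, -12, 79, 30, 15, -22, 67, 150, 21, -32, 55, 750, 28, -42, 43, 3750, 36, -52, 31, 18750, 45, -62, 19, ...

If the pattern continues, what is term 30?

Taking every 4th term gives 4 separate tracks.
Subsequence A: 6, 30, 150, 750, 3750, 18750 — geometric with ratio 5.
Subsequence B: 10, 15, 21, 28, 36, 45 — triangular numbers starting at T_4.
Subsequence C: -12, -22, -32, -42, -52, -62 — subtracting 10 each time.
Subsequence D: 79, 67, 55, 43, 31, 19 — linear: a_n = 91 − 12·n.
The 30th slot belongs to subsequence B; its 8th term is 66.

66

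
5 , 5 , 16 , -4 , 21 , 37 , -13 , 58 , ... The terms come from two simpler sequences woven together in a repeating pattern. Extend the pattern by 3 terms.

95, -22, 153

Positions follow the repeating pattern ABB; grouping by letter gives 2 tracks.
Subsequence A is 5, -4, -13, which is arithmetic, step −9.
Subsequence B is 5, 16, 21, 37, 58, which is each term equals the sum of the previous two.
The 9th slot belongs to subsequence B; its 6th term is 95.
Position 10 → subsequence A, term 4 = -22.
Position 11 falls in subsequence B as its term 7, giving 153.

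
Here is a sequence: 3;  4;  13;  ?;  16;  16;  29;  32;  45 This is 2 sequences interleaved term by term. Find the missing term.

8

Split by position mod 2 into 2 tracks.
Subsequence A: 3, 13, 16, 29, 45. Each term equals the sum of the previous two.
Subsequence B: 4, ?, 16, 32. Powers of 2.
So the missing entry in subsequence B is 8.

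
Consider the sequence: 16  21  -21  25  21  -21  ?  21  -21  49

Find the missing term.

Reading positions in blocks of 3 reveals the pattern ABB — 2 tracks woven together.
Track A = 16, 25, ?, 49: perfect squares starting at 4².
Track B = 21, -21, 21, -21, 21, -21: oscillating between 21 and -21.
Track A's pattern makes the blank 36.

36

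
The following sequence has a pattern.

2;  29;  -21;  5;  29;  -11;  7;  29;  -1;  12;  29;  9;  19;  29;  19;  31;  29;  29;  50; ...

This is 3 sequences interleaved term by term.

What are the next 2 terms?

29, 39

Read the sequence 3 terms at a time; column i is its own pattern.
Stream A = 2, 5, 7, 12, 19, 31, 50: each term equals the sum of the previous two.
Stream B = 29, 29, 29, 29, 29, 29: constant 29.
Stream C = -21, -11, -1, 9, 19, 29: linear: a_n = -31 + 10·n.
The 20th slot belongs to stream B; its 7th term is 29.
Position 21 falls in stream C as its term 7, giving 39.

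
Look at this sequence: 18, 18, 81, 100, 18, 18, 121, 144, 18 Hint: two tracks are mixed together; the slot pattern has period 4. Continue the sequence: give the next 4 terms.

18, 169, 196, 18

Reading positions in blocks of 4 reveals the pattern AABB — 2 tracks woven together.
Track A: 18, 18, 18, 18, 18 — the constant sequence 18.
Track B: 81, 100, 121, 144 — consecutive squares n² from n = 9.
Position 10 → track A, term 6 = 18.
Position 11 falls in track B as its term 5, giving 169.
Position 12 → track B, term 6 = 196.
The 13th slot belongs to track A; its 7th term is 18.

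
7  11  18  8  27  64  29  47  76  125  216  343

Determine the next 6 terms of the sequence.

The slot pattern repeats as AAABBB (period 6), so there are 2 interleaved tracks.
Subsequence A is 7, 11, 18, 29, 47, 76, which is Fibonacci-style (each term is the sum of the two before it).
Subsequence B is 8, 27, 64, 125, 216, 343, which is the cubes 2³, 3³, 4³, ….
Position 13 → subsequence A, term 7 = 123.
Term 14 comes from subsequence A (its 8th entry): 199.
Term 15 comes from subsequence A (its 9th entry): 322.
Term 16 comes from subsequence B (its 7th entry): 512.
Position 17 → subsequence B, term 8 = 729.
The 18th slot belongs to subsequence B; its 9th term is 1000.

123, 199, 322, 512, 729, 1000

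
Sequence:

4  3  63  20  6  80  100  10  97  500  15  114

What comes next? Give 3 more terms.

Split by position mod 3: positions 1, 4, 7, … form one track, and each other residue class forms its own.
Stream A: 4, 20, 100, 500. A geometric progression (common ratio 5).
Stream B: 3, 6, 10, 15. The triangular numbers T_2, T_3, ….
Stream C: 63, 80, 97, 114. Linear: a_n = 46 + 17·n.
Position 13 → stream A, term 5 = 2500.
Position 14 falls in stream B as its term 5, giving 21.
Term 15 comes from stream C (its 5th entry): 131.

2500, 21, 131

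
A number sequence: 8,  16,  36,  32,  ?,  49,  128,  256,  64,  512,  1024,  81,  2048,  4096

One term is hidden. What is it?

64

Positions follow the repeating pattern AAB; grouping by letter gives 2 tracks.
Track A = 8, 16, 32, ?, 128, 256, 512, 1024, 2048, 4096: successive powers of 2.
Track B = 36, 49, 64, 81: the squares 6², 7², 8², ….
Track A's pattern makes the blank 64.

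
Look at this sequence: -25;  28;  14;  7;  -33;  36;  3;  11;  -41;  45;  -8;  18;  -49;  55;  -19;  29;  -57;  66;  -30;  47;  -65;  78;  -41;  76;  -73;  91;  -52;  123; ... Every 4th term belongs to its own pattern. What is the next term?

Split by position mod 4: positions 1, 5, 9, … form one track, and each other residue class forms its own.
Track A: -25, -33, -41, -49, -57, -65, -73. Arithmetic with common difference −8.
Track B: 28, 36, 45, 55, 66, 78, 91. Triangular numbers starting at T_7.
Track C: 14, 3, -8, -19, -30, -41, -52. Subtracting 11 each time.
Track D: 7, 11, 18, 29, 47, 76, 123. Each term equals the sum of the previous two.
Position 29 falls in track A as its term 8, giving -81.

-81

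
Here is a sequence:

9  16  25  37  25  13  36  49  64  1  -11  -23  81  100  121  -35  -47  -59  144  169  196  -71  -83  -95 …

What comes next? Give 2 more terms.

The slot pattern repeats as AAABBB (period 6), so there are 2 interleaved tracks.
Track A = 9, 16, 25, 36, 49, 64, 81, 100, 121, 144, 169, 196: the squares 3², 4², 5², ….
Track B = 37, 25, 13, 1, -11, -23, -35, -47, -59, -71, -83, -95: arithmetic with common difference −12.
The 25th slot belongs to track A; its 13th term is 225.
Term 26 comes from track A (its 14th entry): 256.

225, 256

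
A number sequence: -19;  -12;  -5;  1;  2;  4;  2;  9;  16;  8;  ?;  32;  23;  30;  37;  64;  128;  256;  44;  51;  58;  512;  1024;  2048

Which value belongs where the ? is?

Positions follow the repeating pattern AAABBB; grouping by letter gives 2 tracks.
Stream A: -19, -12, -5, 2, 9, 16, 23, 30, 37, 44, 51, 58. Arithmetic, step +7.
Stream B: 1, 2, 4, 8, ?, 32, 64, 128, 256, 512, 1024, 2048. Powers 2^0, 2^1, 2^2, ….
Filling stream B at index 5 by its rule yields 16.

16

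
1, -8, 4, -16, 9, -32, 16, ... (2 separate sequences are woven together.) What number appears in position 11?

Taking every 2nd term gives 2 separate tracks.
Subsequence A: 1, 4, 9, 16. The squares 1², 2², 3², ….
Subsequence B: -8, -16, -32. Geometric with ratio 2.
Position 11 → subsequence A, term 6 = 36.

36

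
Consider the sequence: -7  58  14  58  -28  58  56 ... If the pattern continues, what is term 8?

Positions 1, 3, 5, … form one subsequence and positions 2, 4, 6, … form another.
Stream A = -7, 14, -28, 56: geometric with ratio -2.
Stream B = 58, 58, 58: the constant sequence 58.
Position 8 → stream B, term 4 = 58.

58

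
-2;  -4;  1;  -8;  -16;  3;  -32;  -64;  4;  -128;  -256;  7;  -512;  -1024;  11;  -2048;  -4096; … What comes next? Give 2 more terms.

Positions follow the repeating pattern AAB; grouping by letter gives 2 tracks.
Stream A: -2, -4, -8, -16, -32, -64, -128, -256, -512, -1024, -2048, -4096 — geometric, ×2 each step.
Stream B: 1, 3, 4, 7, 11 — each term equals the sum of the previous two.
The 18th slot belongs to stream B; its 6th term is 18.
The 19th slot belongs to stream A; its 13th term is -8192.

18, -8192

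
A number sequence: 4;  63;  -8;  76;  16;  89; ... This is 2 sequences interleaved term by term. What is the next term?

Split by position mod 2 into 2 tracks.
Track A: 4, -8, 16 (geometric, ×-2 each step).
Track B: 63, 76, 89 (arithmetic with common difference +13).
Position 7 falls in track A as its term 4, giving -32.

-32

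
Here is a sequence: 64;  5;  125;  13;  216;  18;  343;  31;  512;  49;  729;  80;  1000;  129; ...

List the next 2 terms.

1331, 209

The terms cycle through 2 interleaved subsequences.
Stream A is 64, 125, 216, 343, 512, 729, 1000, which is consecutive cubes n³ from n = 4.
Stream B is 5, 13, 18, 31, 49, 80, 129, which is Fibonacci-style (each term is the sum of the two before it).
Term 15 comes from stream A (its 8th entry): 1331.
Position 16 falls in stream B as its term 8, giving 209.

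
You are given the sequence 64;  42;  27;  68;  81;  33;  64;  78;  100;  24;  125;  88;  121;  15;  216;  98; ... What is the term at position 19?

Split by position mod 4: positions 1, 5, 9, … form one track, and each other residue class forms its own.
Stream A: 64, 81, 100, 121 (consecutive squares n² from n = 8).
Stream B: 42, 33, 24, 15 (linear: a_n = 51 − 9·n).
Stream C: 27, 64, 125, 216 (consecutive cubes n³ from n = 3).
Stream D: 68, 78, 88, 98 (adding 10 each time).
Position 19 → stream C, term 5 = 343.

343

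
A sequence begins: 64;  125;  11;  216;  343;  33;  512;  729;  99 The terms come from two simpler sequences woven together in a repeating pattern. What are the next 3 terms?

1000, 1331, 297

Reading positions in blocks of 3 reveals the pattern AAB — 2 tracks woven together.
Subsequence A: 64, 125, 216, 343, 512, 729. Consecutive cubes n³ from n = 4.
Subsequence B: 11, 33, 99. Geometric with ratio 3.
The 10th slot belongs to subsequence A; its 7th term is 1000.
Position 11 falls in subsequence A as its term 8, giving 1331.
The 12th slot belongs to subsequence B; its 4th term is 297.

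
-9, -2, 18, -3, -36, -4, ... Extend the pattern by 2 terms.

The terms cycle through 2 interleaved subsequences.
Subsequence A: -9, 18, -36. Geometric with ratio -2.
Subsequence B: -2, -3, -4. Linear: a_n = -1 − n.
Position 7 falls in subsequence A as its term 4, giving 72.
Position 8 falls in subsequence B as its term 4, giving -5.

72, -5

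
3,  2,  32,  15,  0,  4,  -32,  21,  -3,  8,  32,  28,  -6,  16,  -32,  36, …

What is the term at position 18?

32

Split by position mod 4 into 4 tracks.
Stream A = 3, 0, -3, -6: arithmetic, step −3.
Stream B = 2, 4, 8, 16: multiplying by 2 each time.
Stream C = 32, -32, 32, -32: oscillating between 32 and -32.
Stream D = 15, 21, 28, 36: the triangular numbers T_5, T_6, ….
Position 18 → stream B, term 5 = 32.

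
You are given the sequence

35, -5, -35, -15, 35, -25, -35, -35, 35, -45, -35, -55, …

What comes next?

Positions 1, 3, 5, … form one subsequence and positions 2, 4, 6, … form another.
Subsequence A = 35, -35, 35, -35, 35, -35: oscillating between 35 and -35.
Subsequence B = -5, -15, -25, -35, -45, -55: linear: a_n = 5 − 10·n.
The 13th slot belongs to subsequence A; its 7th term is 35.

35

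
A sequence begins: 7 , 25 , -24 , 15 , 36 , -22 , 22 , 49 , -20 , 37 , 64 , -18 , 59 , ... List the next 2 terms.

81, -16

The terms cycle through 3 interleaved subsequences.
Track A is 7, 15, 22, 37, 59, which is Fibonacci-style (each term is the sum of the two before it).
Track B is 25, 36, 49, 64, which is perfect squares starting at 5².
Track C is -24, -22, -20, -18, which is arithmetic with common difference +2.
Position 14 falls in track B as its term 5, giving 81.
Position 15 falls in track C as its term 5, giving -16.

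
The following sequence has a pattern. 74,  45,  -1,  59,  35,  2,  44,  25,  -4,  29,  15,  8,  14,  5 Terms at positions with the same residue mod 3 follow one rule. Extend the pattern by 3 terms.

Read the sequence 3 terms at a time; column i is its own pattern.
Track A: 74, 59, 44, 29, 14 (linear: a_n = 89 − 15·n).
Track B: 45, 35, 25, 15, 5 (subtracting 10 each time).
Track C: -1, 2, -4, 8 (a geometric progression (common ratio -2)).
Term 15 comes from track C (its 5th entry): -16.
The 16th slot belongs to track A; its 6th term is -1.
The 17th slot belongs to track B; its 6th term is -5.

-16, -1, -5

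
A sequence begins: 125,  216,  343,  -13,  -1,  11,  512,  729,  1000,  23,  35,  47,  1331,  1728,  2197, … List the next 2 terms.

59, 71

Reading positions in blocks of 6 reveals the pattern AAABBB — 2 tracks woven together.
Subsequence A is 125, 216, 343, 512, 729, 1000, 1331, 1728, 2197, which is the cubes 5³, 6³, 7³, ….
Subsequence B is -13, -1, 11, 23, 35, 47, which is linear: a_n = -25 + 12·n.
Term 16 comes from subsequence B (its 7th entry): 59.
The 17th slot belongs to subsequence B; its 8th term is 71.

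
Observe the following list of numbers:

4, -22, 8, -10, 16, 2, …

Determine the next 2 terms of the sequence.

Positions 1, 3, 5, … form one subsequence and positions 2, 4, 6, … form another.
Stream A: 4, 8, 16 — powers of 2.
Stream B: -22, -10, 2 — arithmetic, step +12.
Position 7 falls in stream A as its term 4, giving 32.
The 8th slot belongs to stream B; its 4th term is 14.

32, 14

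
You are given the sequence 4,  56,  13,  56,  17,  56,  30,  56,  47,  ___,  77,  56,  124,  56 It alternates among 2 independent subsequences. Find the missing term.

Positions 1, 3, 5, … form one subsequence and positions 2, 4, 6, … form another.
Subsequence A: 4, 13, 17, 30, 47, 77, 124. A Fibonacci-like recurrence a_n = a_{n-1} + a_{n-2}.
Subsequence B: 56, 56, 56, 56, ?, 56, 56. Constant 56.
Filling subsequence B at index 5 by its rule yields 56.

56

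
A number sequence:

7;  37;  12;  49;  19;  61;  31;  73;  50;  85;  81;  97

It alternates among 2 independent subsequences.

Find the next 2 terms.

131, 109

Split by position mod 2 into 2 tracks.
Stream A = 7, 12, 19, 31, 50, 81: each term equals the sum of the previous two.
Stream B = 37, 49, 61, 73, 85, 97: linear: a_n = 25 + 12·n.
Term 13 comes from stream A (its 7th entry): 131.
Position 14 falls in stream B as its term 7, giving 109.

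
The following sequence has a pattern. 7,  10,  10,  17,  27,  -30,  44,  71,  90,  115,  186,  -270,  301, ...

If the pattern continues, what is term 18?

The slot pattern repeats as AAB (period 3), so there are 2 interleaved tracks.
Track A: 7, 10, 17, 27, 44, 71, 115, 186, 301 — Fibonacci-style (each term is the sum of the two before it).
Track B: 10, -30, 90, -270 — geometric, ×-3 each step.
Term 18 comes from track B (its 6th entry): -2430.

-2430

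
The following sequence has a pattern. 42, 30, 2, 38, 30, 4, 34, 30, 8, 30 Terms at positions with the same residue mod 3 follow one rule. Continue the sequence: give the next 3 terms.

Taking every 3rd term gives 3 separate tracks.
Track A is 42, 38, 34, 30, which is subtracting 4 each time.
Track B is 30, 30, 30, which is constant 30.
Track C is 2, 4, 8, which is successive powers of 2.
The 11th slot belongs to track B; its 4th term is 30.
Position 12 falls in track C as its term 4, giving 16.
Position 13 → track A, term 5 = 26.

30, 16, 26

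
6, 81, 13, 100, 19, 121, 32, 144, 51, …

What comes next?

Odd-indexed and even-indexed terms follow separate rules.
Track A: 6, 13, 19, 32, 51. Fibonacci-style (each term is the sum of the two before it).
Track B: 81, 100, 121, 144. The squares 9², 10², 11², ….
The 10th slot belongs to track B; its 5th term is 169.

169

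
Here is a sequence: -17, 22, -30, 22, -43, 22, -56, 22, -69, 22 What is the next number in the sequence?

-82

Taking every 2nd term gives 2 separate tracks.
Stream A: -17, -30, -43, -56, -69 — subtracting 13 each time.
Stream B: 22, 22, 22, 22, 22 — constant 22.
Position 11 falls in stream A as its term 6, giving -82.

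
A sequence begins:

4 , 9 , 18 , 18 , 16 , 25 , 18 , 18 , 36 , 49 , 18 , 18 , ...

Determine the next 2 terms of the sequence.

64, 81

Positions follow the repeating pattern AABB; grouping by letter gives 2 tracks.
Track A = 4, 9, 16, 25, 36, 49: perfect squares starting at 2².
Track B = 18, 18, 18, 18, 18, 18: the constant sequence 18.
The 13th slot belongs to track A; its 7th term is 64.
Position 14 falls in track A as its term 8, giving 81.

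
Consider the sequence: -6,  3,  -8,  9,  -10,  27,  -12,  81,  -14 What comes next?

243

Taking every 2nd term gives 2 separate tracks.
Stream A: -6, -8, -10, -12, -14 — subtracting 2 each time.
Stream B: 3, 9, 27, 81 — multiplying by 3 each time.
Position 10 → stream B, term 5 = 243.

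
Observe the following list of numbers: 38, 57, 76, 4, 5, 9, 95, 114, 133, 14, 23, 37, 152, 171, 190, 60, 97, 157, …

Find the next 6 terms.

209, 228, 247, 254, 411, 665

The slot pattern repeats as AAABBB (period 6), so there are 2 interleaved tracks.
Subsequence A is 38, 57, 76, 95, 114, 133, 152, 171, 190, which is adding 19 each time.
Subsequence B is 4, 5, 9, 14, 23, 37, 60, 97, 157, which is each term equals the sum of the previous two.
The 19th slot belongs to subsequence A; its 10th term is 209.
The 20th slot belongs to subsequence A; its 11th term is 228.
Position 21 → subsequence A, term 12 = 247.
Position 22 falls in subsequence B as its term 10, giving 254.
Position 23 falls in subsequence B as its term 11, giving 411.
Position 24 falls in subsequence B as its term 12, giving 665.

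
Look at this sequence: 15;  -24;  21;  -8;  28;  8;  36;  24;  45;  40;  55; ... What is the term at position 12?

The terms cycle through 2 interleaved subsequences.
Track A: 15, 21, 28, 36, 45, 55 — triangular numbers n(n+1)/2 for n = 5, 6, ….
Track B: -24, -8, 8, 24, 40 — arithmetic with common difference +16.
Position 12 falls in track B as its term 6, giving 56.

56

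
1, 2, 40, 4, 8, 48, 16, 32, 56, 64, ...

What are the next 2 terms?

128, 64

Reading positions in blocks of 3 reveals the pattern AAB — 2 tracks woven together.
Subsequence A: 1, 2, 4, 8, 16, 32, 64. Successive powers of 2.
Subsequence B: 40, 48, 56. Adding 8 each time.
Position 11 → subsequence A, term 8 = 128.
Position 12 falls in subsequence B as its term 4, giving 64.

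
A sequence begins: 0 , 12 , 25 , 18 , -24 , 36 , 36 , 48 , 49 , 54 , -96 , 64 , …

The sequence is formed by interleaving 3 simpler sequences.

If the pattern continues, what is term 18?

Taking every 3rd term gives 3 separate tracks.
Track A: 0, 18, 36, 54 — arithmetic with common difference +18.
Track B: 12, -24, 48, -96 — multiplying by -2 each time.
Track C: 25, 36, 49, 64 — the squares 5², 6², 7², ….
The 18th slot belongs to track C; its 6th term is 100.

100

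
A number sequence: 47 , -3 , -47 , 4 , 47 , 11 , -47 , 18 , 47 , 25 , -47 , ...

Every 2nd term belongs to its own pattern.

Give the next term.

32

Positions 1, 3, 5, … form one subsequence and positions 2, 4, 6, … form another.
Track A: 47, -47, 47, -47, 47, -47 (alternating ±47).
Track B: -3, 4, 11, 18, 25 (arithmetic with common difference +7).
Position 12 → track B, term 6 = 32.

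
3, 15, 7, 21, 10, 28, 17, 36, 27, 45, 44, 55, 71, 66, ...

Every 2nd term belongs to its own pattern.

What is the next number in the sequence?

115

The terms cycle through 2 interleaved subsequences.
Track A: 3, 7, 10, 17, 27, 44, 71 — each term equals the sum of the previous two.
Track B: 15, 21, 28, 36, 45, 55, 66 — the triangular numbers T_5, T_6, ….
Position 15 falls in track A as its term 8, giving 115.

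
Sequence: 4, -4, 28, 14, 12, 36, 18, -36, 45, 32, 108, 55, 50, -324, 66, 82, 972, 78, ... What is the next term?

132

Split by position mod 3: positions 1, 4, 7, … form one track, and each other residue class forms its own.
Track A = 4, 14, 18, 32, 50, 82: each term equals the sum of the previous two.
Track B = -4, 12, -36, 108, -324, 972: geometric with ratio -3.
Track C = 28, 36, 45, 55, 66, 78: triangular numbers n(n+1)/2 for n = 7, 8, ….
Position 19 falls in track A as its term 7, giving 132.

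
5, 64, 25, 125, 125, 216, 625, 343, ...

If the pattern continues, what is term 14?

1000

Odd-indexed and even-indexed terms follow separate rules.
Subsequence A: 5, 25, 125, 625. Powers 5^1, 5^2, 5^3, ….
Subsequence B: 64, 125, 216, 343. The cubes 4³, 5³, 6³, ….
Term 14 comes from subsequence B (its 7th entry): 1000.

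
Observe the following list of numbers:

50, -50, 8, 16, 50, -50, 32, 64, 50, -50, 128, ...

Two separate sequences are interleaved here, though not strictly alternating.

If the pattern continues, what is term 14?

-50

The slot pattern repeats as AABB (period 4), so there are 2 interleaved tracks.
Subsequence A: 50, -50, 50, -50, 50, -50 — alternating ±50.
Subsequence B: 8, 16, 32, 64, 128 — successive powers of 2.
Position 14 → subsequence A, term 8 = -50.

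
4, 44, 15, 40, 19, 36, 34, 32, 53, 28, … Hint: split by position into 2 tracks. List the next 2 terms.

87, 24

Split by position mod 2 into 2 tracks.
Stream A: 4, 15, 19, 34, 53. Each term equals the sum of the previous two.
Stream B: 44, 40, 36, 32, 28. Linear: a_n = 48 − 4·n.
Position 11 falls in stream A as its term 6, giving 87.
Term 12 comes from stream B (its 6th entry): 24.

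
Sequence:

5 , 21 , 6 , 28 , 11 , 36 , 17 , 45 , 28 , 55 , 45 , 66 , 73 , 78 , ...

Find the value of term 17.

191

Positions 1, 3, 5, … form one subsequence and positions 2, 4, 6, … form another.
Stream A = 5, 6, 11, 17, 28, 45, 73: a Fibonacci-like recurrence a_n = a_{n-1} + a_{n-2}.
Stream B = 21, 28, 36, 45, 55, 66, 78: triangular numbers starting at T_6.
Position 17 falls in stream A as its term 9, giving 191.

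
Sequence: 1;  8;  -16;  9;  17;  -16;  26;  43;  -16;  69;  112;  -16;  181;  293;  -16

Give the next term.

474

Positions follow the repeating pattern AAB; grouping by letter gives 2 tracks.
Track A = 1, 8, 9, 17, 26, 43, 69, 112, 181, 293: Fibonacci-style (each term is the sum of the two before it).
Track B = -16, -16, -16, -16, -16: always -16.
Term 16 comes from track A (its 11th entry): 474.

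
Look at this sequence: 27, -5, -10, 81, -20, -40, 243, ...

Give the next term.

The slot pattern repeats as ABB (period 3), so there are 2 interleaved tracks.
Track A: 27, 81, 243 (successive powers of 3).
Track B: -5, -10, -20, -40 (geometric, ×2 each step).
Position 8 → track B, term 5 = -80.

-80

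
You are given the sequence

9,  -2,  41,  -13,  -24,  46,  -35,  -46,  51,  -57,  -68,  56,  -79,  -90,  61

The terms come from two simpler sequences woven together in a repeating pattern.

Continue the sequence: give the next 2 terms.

The slot pattern repeats as AAB (period 3), so there are 2 interleaved tracks.
Track A is 9, -2, -13, -24, -35, -46, -57, -68, -79, -90, which is arithmetic with common difference −11.
Track B is 41, 46, 51, 56, 61, which is arithmetic with common difference +5.
Term 16 comes from track A (its 11th entry): -101.
The 17th slot belongs to track A; its 12th term is -112.

-101, -112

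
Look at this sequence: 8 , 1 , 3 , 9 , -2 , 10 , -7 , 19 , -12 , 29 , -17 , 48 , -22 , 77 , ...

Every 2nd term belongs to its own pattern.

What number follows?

The terms cycle through 2 interleaved subsequences.
Subsequence A: 8, 3, -2, -7, -12, -17, -22 (arithmetic, step −5).
Subsequence B: 1, 9, 10, 19, 29, 48, 77 (a Fibonacci-like recurrence a_n = a_{n-1} + a_{n-2}).
Position 15 → subsequence A, term 8 = -27.

-27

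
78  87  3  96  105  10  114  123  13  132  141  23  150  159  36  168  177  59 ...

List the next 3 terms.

186, 195, 95

Reading positions in blocks of 3 reveals the pattern AAB — 2 tracks woven together.
Track A: 78, 87, 96, 105, 114, 123, 132, 141, 150, 159, 168, 177 (adding 9 each time).
Track B: 3, 10, 13, 23, 36, 59 (each term equals the sum of the previous two).
Position 19 falls in track A as its term 13, giving 186.
Position 20 → track A, term 14 = 195.
Position 21 falls in track B as its term 7, giving 95.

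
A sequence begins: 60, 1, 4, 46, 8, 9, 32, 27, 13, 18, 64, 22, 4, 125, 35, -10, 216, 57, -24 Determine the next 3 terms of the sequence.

343, 92, -38

Taking every 3rd term gives 3 separate tracks.
Subsequence A: 60, 46, 32, 18, 4, -10, -24 — arithmetic with common difference −14.
Subsequence B: 1, 8, 27, 64, 125, 216 — consecutive cubes n³ from n = 1.
Subsequence C: 4, 9, 13, 22, 35, 57 — each term equals the sum of the previous two.
Term 20 comes from subsequence B (its 7th entry): 343.
Position 21 → subsequence C, term 7 = 92.
Position 22 → subsequence A, term 8 = -38.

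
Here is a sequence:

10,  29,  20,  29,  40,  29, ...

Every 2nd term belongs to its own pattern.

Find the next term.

Split by position mod 2 into 2 tracks.
Subsequence A is 10, 20, 40, which is multiplying by 2 each time.
Subsequence B is 29, 29, 29, which is the constant sequence 29.
Term 7 comes from subsequence A (its 4th entry): 80.

80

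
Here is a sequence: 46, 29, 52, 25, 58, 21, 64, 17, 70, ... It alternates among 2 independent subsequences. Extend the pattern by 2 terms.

Odd-indexed and even-indexed terms follow separate rules.
Track A is 46, 52, 58, 64, 70, which is arithmetic, step +6.
Track B is 29, 25, 21, 17, which is linear: a_n = 33 − 4·n.
Position 10 falls in track B as its term 5, giving 13.
Term 11 comes from track A (its 6th entry): 76.

13, 76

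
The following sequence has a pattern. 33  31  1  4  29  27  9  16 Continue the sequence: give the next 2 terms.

Positions follow the repeating pattern AABB; grouping by letter gives 2 tracks.
Track A = 33, 31, 29, 27: linear: a_n = 35 − 2·n.
Track B = 1, 4, 9, 16: consecutive squares n² from n = 1.
The 9th slot belongs to track A; its 5th term is 25.
Position 10 → track A, term 6 = 23.

25, 23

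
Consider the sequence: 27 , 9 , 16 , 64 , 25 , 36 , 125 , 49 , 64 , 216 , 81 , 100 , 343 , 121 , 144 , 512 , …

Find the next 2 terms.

169, 196

Positions follow the repeating pattern ABB; grouping by letter gives 2 tracks.
Track A: 27, 64, 125, 216, 343, 512. Consecutive cubes n³ from n = 3.
Track B: 9, 16, 25, 36, 49, 64, 81, 100, 121, 144. The squares 3², 4², 5², ….
Term 17 comes from track B (its 11th entry): 169.
The 18th slot belongs to track B; its 12th term is 196.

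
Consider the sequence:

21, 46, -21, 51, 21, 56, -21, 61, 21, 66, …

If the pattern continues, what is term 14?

76

Taking every 2nd term gives 2 separate tracks.
Stream A: 21, -21, 21, -21, 21 (the oscillation 21·(−1)^(n+1)).
Stream B: 46, 51, 56, 61, 66 (linear: a_n = 41 + 5·n).
Position 14 → stream B, term 7 = 76.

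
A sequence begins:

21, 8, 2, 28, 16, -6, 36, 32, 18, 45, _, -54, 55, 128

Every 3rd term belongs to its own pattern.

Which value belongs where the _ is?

The terms cycle through 3 interleaved subsequences.
Subsequence A is 21, 28, 36, 45, 55, which is the triangular numbers T_6, T_7, ….
Subsequence B is 8, 16, 32, ?, 128, which is powers of 2.
Subsequence C is 2, -6, 18, -54, which is a geometric progression (common ratio -3).
Filling subsequence B at index 4 by its rule yields 64.

64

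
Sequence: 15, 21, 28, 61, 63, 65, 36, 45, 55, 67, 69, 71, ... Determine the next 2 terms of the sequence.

Reading positions in blocks of 6 reveals the pattern AAABBB — 2 tracks woven together.
Stream A: 15, 21, 28, 36, 45, 55 — triangular numbers starting at T_5.
Stream B: 61, 63, 65, 67, 69, 71 — arithmetic, step +2.
Position 13 → stream A, term 7 = 66.
Term 14 comes from stream A (its 8th entry): 78.

66, 78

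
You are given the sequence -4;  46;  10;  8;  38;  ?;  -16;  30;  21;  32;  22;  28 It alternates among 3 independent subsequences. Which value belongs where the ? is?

Split by position mod 3: positions 1, 4, 7, … form one track, and each other residue class forms its own.
Track A: -4, 8, -16, 32. Geometric, ×-2 each step.
Track B: 46, 38, 30, 22. Subtracting 8 each time.
Track C: 10, ?, 21, 28. Triangular numbers starting at T_4.
Filling track C at index 2 by its rule yields 15.

15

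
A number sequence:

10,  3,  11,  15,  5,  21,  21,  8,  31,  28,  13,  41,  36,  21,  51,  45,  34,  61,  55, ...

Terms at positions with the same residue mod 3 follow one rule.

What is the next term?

55

The terms cycle through 3 interleaved subsequences.
Track A is 10, 15, 21, 28, 36, 45, 55, which is triangular numbers n(n+1)/2 for n = 4, 5, ….
Track B is 3, 5, 8, 13, 21, 34, which is Fibonacci-style (each term is the sum of the two before it).
Track C is 11, 21, 31, 41, 51, 61, which is linear: a_n = 1 + 10·n.
Term 20 comes from track B (its 7th entry): 55.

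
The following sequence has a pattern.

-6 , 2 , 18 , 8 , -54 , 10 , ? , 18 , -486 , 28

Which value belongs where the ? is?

Odd-indexed and even-indexed terms follow separate rules.
Track A: -6, 18, -54, ?, -486. Geometric, ×-3 each step.
Track B: 2, 8, 10, 18, 28. A Fibonacci-like recurrence a_n = a_{n-1} + a_{n-2}.
Filling track A at index 4 by its rule yields 162.

162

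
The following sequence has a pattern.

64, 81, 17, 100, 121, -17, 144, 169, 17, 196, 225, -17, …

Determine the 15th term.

17

Reading positions in blocks of 3 reveals the pattern AAB — 2 tracks woven together.
Subsequence A is 64, 81, 100, 121, 144, 169, 196, 225, which is the squares 8², 9², 10², ….
Subsequence B is 17, -17, 17, -17, which is oscillating between 17 and -17.
The 15th slot belongs to subsequence B; its 5th term is 17.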